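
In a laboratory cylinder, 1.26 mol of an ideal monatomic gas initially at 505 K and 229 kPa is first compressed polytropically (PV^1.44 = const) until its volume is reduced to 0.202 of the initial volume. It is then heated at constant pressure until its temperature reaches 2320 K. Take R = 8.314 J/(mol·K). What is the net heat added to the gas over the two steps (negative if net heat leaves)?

29800 J

V₁ = nRT₁/P₁ = 1.26×8.314×505/229 = 23.1 L.
Step 1 — Polytropic n=1.44: T₂ = T₁(V₁/V₂)^(n−1) = 505×(4.95)^0.44 = 1020 K; P₂ = P₁(V₁/V₂)^n = 2290 kPa.
W = (P₁V₁−P₂V₂)/(n−1) = (229×23.1−2290×4.67)/0.44 = -12300 J.
ΔU = nCvΔT = 1.26×12.5×(1020−505) = 8100 J.
Q = ΔU + W = -4180 J.
State after step 1: P = 2290 kPa, V = 4.67 L, T = 1020 K.
Step 2 — Isobaric: P stays 2290 kPa; V/T = const ⇒ T₂ = 2320 K, V₂ = 10.6 L.
W = PΔV = 2290×(10.6−4.67) kPa·L = 13600 J.
ΔU = nCvΔT = 1.26×12.5×(2320−1020) = 20400 J.
Q = ΔU + W = nCpΔT = 34000 J.
Net over both steps: W = 1330 J, Q = 29800 J, ΔU = 28500 J.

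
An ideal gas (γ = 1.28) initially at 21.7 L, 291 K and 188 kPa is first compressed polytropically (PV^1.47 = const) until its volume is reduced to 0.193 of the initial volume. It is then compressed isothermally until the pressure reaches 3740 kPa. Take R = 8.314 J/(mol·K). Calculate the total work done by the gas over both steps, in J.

-15200 J

n = P₁V₁/(RT₁) = 188×21.7/(8.314×291) = 1.69 mol.
Step 1 — Polytropic n=1.47: T₂ = T₁(V₁/V₂)^(n−1) = 291×(5.18)^0.47 = 630 K; P₂ = P₁(V₁/V₂)^n = 2110 kPa.
W = (P₁V₁−P₂V₂)/(n−1) = (188×21.7−2110×4.19)/0.47 = -10100 J.
ΔU = nCvΔT = 1.69×29.7×(630−291) = 17000 J.
Q = ΔU + W = 6870 J.
State after step 1: P = 2110 kPa, V = 4.19 L, T = 630 K.
Step 2 — Isothermal: T stays 630 K; PV = const ⇒ V₂ = 2.36 L, P₂ = 3740 kPa.
ΔU = 0 (ideal gas, T constant).
W = nRT ln(V₂/V₁) = 1.69×8.314×630×ln(0.564) = -5060 J.
Q = ΔU + W = -5060 J.
Net over both steps: W = -15200 J, Q = 1810 J, ΔU = 17000 J.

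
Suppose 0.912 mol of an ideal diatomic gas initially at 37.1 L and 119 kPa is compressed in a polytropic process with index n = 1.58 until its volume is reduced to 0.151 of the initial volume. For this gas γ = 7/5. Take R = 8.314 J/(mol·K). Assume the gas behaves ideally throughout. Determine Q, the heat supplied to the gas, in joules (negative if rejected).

T₁ = P₁V₁/(nR) = 119×37.1/(0.912×8.314) = 582 K.
Polytropic n=1.58: T₂ = T₁(V₁/V₂)^(n−1) = 582×(6.62)^0.58 = 1740 K; P₂ = P₁(V₁/V₂)^n = 2360 kPa.
W = (P₁V₁−P₂V₂)/(n−1) = (119×37.1−2360×5.60)/0.58 = -15200 J.
ΔU = nCvΔT = 0.912×20.8×(1740−582) = 22000 J.
Q = ΔU + W = 6830 J.

6830 J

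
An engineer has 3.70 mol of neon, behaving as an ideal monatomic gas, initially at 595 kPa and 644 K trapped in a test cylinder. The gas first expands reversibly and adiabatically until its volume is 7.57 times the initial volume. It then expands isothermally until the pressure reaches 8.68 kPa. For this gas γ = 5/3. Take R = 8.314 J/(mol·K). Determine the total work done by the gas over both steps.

26400 J

V₁ = nRT₁/P₁ = 3.70×8.314×644/595 = 33.3 L.
Step 1 — Adiabatic: TV^(γ−1) = const ⇒ T₂ = 644×(0.132)^0.667 = 167 K; PV^γ = const ⇒ P₂ = 20.4 kPa.
ΔU = nCvΔT = 3.70×12.5×(167−644) = -22000 J.
Q = 0 for an adiabatic process, so W = −ΔU = 22000 J.
State after step 1: P = 20.4 kPa, V = 252 L, T = 167 K.
Step 2 — Isothermal: T stays 167 K; PV = const ⇒ V₂ = 592 L, P₂ = 8.68 kPa.
ΔU = 0 (ideal gas, T constant).
W = nRT ln(V₂/V₁) = 3.70×8.314×167×ln(2.35) = 4390 J.
Q = ΔU + W = 4390 J.
Net over both steps: W = 26400 J, Q = 4390 J, ΔU = -22000 J.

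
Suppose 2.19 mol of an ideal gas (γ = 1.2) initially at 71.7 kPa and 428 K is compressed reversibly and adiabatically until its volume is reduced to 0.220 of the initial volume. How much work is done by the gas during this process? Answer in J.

-13800 J

V₁ = nRT₁/P₁ = 2.19×8.314×428/71.7 = 109 L.
Adiabatic: TV^(γ−1) = const ⇒ T₂ = 428×(4.55)^0.200 = 579 K; PV^γ = const ⇒ P₂ = 441 kPa.
ΔU = nCvΔT = 2.19×41.6×(579−428) = 13800 J.
Q = 0 for an adiabatic process, so W = −ΔU = -13800 J.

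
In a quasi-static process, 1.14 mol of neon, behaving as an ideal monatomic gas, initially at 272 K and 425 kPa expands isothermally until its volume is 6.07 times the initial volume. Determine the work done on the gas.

-4650 J

V₁ = nRT₁/P₁ = 1.14×8.314×272/425 = 6.07 L.
Isothermal: T stays 272 K; PV = const ⇒ V₂ = 36.8 L, P₂ = 70.0 kPa.
W = nRT ln(V₂/V₁) = 1.14×8.314×272×ln(6.07) = 4650 J.
Work done on the gas = −W_by = -4650 J.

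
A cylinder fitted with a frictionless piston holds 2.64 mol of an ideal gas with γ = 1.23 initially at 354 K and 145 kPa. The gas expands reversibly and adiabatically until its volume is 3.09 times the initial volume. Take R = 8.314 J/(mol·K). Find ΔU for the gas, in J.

V₁ = nRT₁/P₁ = 2.64×8.314×354/145 = 53.6 L.
Adiabatic: TV^(γ−1) = const ⇒ T₂ = 354×(0.324)^0.230 = 273 K; PV^γ = const ⇒ P₂ = 36.2 kPa.
For an ideal gas ΔU = nCvΔT with Cv = R/(γ−1) = 36.1 J/(mol·K).
ΔU = 2.64×36.1×(273−354) = -7720 J.

-7720 J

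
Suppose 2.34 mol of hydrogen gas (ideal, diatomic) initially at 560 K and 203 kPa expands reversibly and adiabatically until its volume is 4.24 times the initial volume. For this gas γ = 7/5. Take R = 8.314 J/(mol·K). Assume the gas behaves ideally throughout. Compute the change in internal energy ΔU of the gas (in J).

V₁ = nRT₁/P₁ = 2.34×8.314×560/203 = 53.7 L.
Adiabatic: TV^(γ−1) = const ⇒ T₂ = 560×(0.236)^0.400 = 314 K; PV^γ = const ⇒ P₂ = 26.9 kPa.
For an ideal gas ΔU = nCvΔT with Cv = (5/2)R = 20.8 J/(mol·K).
ΔU = 2.34×20.8×(314−560) = -12000 J.

-12000 J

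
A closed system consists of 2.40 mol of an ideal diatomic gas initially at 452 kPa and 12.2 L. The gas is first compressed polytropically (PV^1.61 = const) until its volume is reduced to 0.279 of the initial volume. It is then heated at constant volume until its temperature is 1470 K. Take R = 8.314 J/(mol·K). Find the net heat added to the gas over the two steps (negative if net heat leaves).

T₁ = P₁V₁/(nR) = 452×12.2/(2.40×8.314) = 276 K.
Step 1 — Polytropic n=1.61: T₂ = T₁(V₁/V₂)^(n−1) = 276×(3.58)^0.61 = 602 K; P₂ = P₁(V₁/V₂)^n = 3530 kPa.
W = (P₁V₁−P₂V₂)/(n−1) = (452×12.2−3530×3.40)/0.61 = -10700 J.
ΔU = nCvΔT = 2.40×20.8×(602−276) = 16200 J.
Q = ΔU + W = 5590 J.
State after step 1: P = 3530 kPa, V = 3.40 L, T = 602 K.
Step 2 — Isochoric: V stays 3.40 L; P/T = const ⇒ T₂ = 1470 K, P₂ = 8620 kPa.
W = 0 (no volume change).
ΔU = nCvΔT = 2.40×20.8×(1470−602) = 43300 J.
Q = ΔU = 43300 J.
Net over both steps: W = -10700 J, Q = 48900 J, ΔU = 59500 J.

48900 J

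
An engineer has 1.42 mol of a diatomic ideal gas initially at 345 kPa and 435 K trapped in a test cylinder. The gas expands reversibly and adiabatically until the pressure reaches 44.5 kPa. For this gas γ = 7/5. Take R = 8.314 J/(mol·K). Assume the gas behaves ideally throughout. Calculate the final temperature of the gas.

242 K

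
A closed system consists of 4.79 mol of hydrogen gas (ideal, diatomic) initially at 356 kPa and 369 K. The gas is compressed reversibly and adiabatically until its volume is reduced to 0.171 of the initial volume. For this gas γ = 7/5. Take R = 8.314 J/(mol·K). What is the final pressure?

4220 kPa

V₁ = nRT₁/P₁ = 4.79×8.314×369/356 = 41.3 L.
Adiabatic: TV^(γ−1) = const ⇒ T₂ = 369×(5.85)^0.400 = 748 K; PV^γ = const ⇒ P₂ = 4220 kPa.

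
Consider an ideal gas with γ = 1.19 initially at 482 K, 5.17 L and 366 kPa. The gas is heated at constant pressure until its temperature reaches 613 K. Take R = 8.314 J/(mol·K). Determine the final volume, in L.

6.58 L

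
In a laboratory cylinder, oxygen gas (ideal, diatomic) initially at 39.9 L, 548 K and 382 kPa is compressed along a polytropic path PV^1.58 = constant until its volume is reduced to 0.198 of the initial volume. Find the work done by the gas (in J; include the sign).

-40900 J

n = P₁V₁/(RT₁) = 382×39.9/(8.314×548) = 3.35 mol.
Polytropic n=1.58: T₂ = T₁(V₁/V₂)^(n−1) = 548×(5.05)^0.58 = 1400 K; P₂ = P₁(V₁/V₂)^n = 4940 kPa.
W = (P₁V₁−P₂V₂)/(n−1) = (382×39.9−4940×7.90)/0.58 = -40900 J.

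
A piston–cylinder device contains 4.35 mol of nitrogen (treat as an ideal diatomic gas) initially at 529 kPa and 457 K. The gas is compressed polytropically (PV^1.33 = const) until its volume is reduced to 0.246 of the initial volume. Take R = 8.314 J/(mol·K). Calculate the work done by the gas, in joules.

-29500 J

V₁ = nRT₁/P₁ = 4.35×8.314×457/529 = 31.2 L.
Polytropic n=1.33: T₂ = T₁(V₁/V₂)^(n−1) = 457×(4.07)^0.33 = 726 K; P₂ = P₁(V₁/V₂)^n = 3420 kPa.
W = (P₁V₁−P₂V₂)/(n−1) = (529×31.2−3420×7.69)/0.33 = -29500 J.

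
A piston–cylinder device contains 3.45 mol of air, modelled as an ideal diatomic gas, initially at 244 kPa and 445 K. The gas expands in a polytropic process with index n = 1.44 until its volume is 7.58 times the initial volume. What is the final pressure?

13.2 kPa

V₁ = nRT₁/P₁ = 3.45×8.314×445/244 = 52.3 L.
Polytropic n=1.44: T₂ = T₁(V₁/V₂)^(n−1) = 445×(0.132)^0.44 = 183 K; P₂ = P₁(V₁/V₂)^n = 13.2 kPa.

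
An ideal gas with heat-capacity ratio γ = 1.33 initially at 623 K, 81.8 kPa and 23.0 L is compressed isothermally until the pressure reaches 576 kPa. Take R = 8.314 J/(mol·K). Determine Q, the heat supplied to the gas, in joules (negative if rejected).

n = P₁V₁/(RT₁) = 81.8×23.0/(8.314×623) = 0.363 mol.
Isothermal: T stays 623 K; PV = const ⇒ V₂ = 3.27 L, P₂ = 576 kPa.
ΔU = 0 (ideal gas, T constant).
W = nRT ln(V₂/V₁) = 0.363×8.314×623×ln(0.142) = -3670 J.
Q = ΔU + W = -3670 J.

-3670 J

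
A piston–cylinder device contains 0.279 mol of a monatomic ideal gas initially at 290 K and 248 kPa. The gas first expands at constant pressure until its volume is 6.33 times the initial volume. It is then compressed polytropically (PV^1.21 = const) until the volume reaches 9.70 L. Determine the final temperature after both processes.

2070 K

V₁ = nRT₁/P₁ = 0.279×8.314×290/248 = 2.71 L.
Step 1 — Isobaric: P stays 248 kPa; V/T = const ⇒ T₂ = 1840 K, V₂ = 17.2 L.
W = PΔV = 248×(17.2−2.71) kPa·L = 3590 J.
ΔU = nCvΔT = 0.279×12.5×(1840−290) = 5380 J.
Q = ΔU + W = nCpΔT = 8960 J.
State after step 1: P = 248 kPa, V = 17.2 L, T = 1840 K.
Step 2 — Polytropic n=1.21: T₂ = T₁(V₁/V₂)^(n−1) = 1840×(1.77)^0.21 = 2070 K; P₂ = P₁(V₁/V₂)^n = 495 kPa.
W = (P₁V₁−P₂V₂)/(n−1) = (248×17.2−495×9.70)/0.21 = -2580 J.
ΔU = nCvΔT = 0.279×12.5×(2070−1840) = 814 J.
Q = ΔU + W = -1770 J.
Net over both steps: W = 1000 J, Q = 7190 J, ΔU = 6190 J.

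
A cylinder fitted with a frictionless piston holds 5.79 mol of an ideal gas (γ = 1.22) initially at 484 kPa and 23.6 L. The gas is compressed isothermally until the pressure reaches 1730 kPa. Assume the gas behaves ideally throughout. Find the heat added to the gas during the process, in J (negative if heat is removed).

T₁ = P₁V₁/(nR) = 484×23.6/(5.79×8.314) = 237 K.
Isothermal: T stays 237 K; PV = const ⇒ V₂ = 6.60 L, P₂ = 1730 kPa.
ΔU = 0 (ideal gas, T constant).
W = nRT ln(V₂/V₁) = 5.79×8.314×237×ln(0.280) = -14500 J.
Q = ΔU + W = -14500 J.

-14500 J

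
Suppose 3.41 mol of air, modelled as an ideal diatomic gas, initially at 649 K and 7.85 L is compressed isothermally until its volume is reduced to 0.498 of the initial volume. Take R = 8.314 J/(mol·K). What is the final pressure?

P₁ = nRT₁/V₁ = 3.41×8.314×649/7.85 = 2340 kPa.
Isothermal: T stays 649 K; PV = const ⇒ V₂ = 3.91 L, P₂ = 4710 kPa.

4710 kPa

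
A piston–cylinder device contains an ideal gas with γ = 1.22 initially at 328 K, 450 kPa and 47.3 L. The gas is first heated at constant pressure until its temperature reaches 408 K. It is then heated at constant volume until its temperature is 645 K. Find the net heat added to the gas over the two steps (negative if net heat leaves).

98700 J

n = P₁V₁/(RT₁) = 450×47.3/(8.314×328) = 7.81 mol.
Step 1 — Isobaric: P stays 450 kPa; V/T = const ⇒ T₂ = 408 K, V₂ = 58.8 L.
W = PΔV = 450×(58.8−47.3) kPa·L = 5190 J.
ΔU = nCvΔT = 7.81×37.8×(408−328) = 23600 J.
Q = ΔU + W = nCpΔT = 28800 J.
State after step 1: P = 450 kPa, V = 58.8 L, T = 408 K.
Step 2 — Isochoric: V stays 58.8 L; P/T = const ⇒ T₂ = 645 K, P₂ = 711 kPa.
W = 0 (no volume change).
ΔU = nCvΔT = 7.81×37.8×(645−408) = 69900 J.
Q = ΔU = 69900 J.
Net over both steps: W = 5190 J, Q = 98700 J, ΔU = 93500 J.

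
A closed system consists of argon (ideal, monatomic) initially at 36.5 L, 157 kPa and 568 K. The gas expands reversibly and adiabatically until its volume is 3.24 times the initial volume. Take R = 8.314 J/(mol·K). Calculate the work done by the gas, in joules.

4670 J

n = P₁V₁/(RT₁) = 157×36.5/(8.314×568) = 1.21 mol.
Adiabatic: TV^(γ−1) = const ⇒ T₂ = 568×(0.309)^0.667 = 259 K; PV^γ = const ⇒ P₂ = 22.1 kPa.
ΔU = nCvΔT = 1.21×12.5×(259−568) = -4670 J.
Q = 0 for an adiabatic process, so W = −ΔU = 4670 J.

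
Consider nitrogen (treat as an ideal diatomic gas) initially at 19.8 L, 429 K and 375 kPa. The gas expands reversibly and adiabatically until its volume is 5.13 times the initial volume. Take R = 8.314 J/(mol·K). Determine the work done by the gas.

n = P₁V₁/(RT₁) = 375×19.8/(8.314×429) = 2.08 mol.
Adiabatic: TV^(γ−1) = const ⇒ T₂ = 429×(0.195)^0.400 = 223 K; PV^γ = const ⇒ P₂ = 38.0 kPa.
ΔU = nCvΔT = 2.08×20.8×(223−429) = -8910 J.
Q = 0 for an adiabatic process, so W = −ΔU = 8910 J.

8910 J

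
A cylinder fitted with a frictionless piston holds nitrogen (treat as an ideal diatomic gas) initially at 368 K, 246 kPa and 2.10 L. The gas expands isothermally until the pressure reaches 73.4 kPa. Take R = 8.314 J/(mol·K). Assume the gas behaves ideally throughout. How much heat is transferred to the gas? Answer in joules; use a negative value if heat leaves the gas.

625 J

n = P₁V₁/(RT₁) = 246×2.10/(8.314×368) = 0.169 mol.
Isothermal: T stays 368 K; PV = const ⇒ V₂ = 7.04 L, P₂ = 73.4 kPa.
ΔU = 0 (ideal gas, T constant).
W = nRT ln(V₂/V₁) = 0.169×8.314×368×ln(3.35) = 625 J.
Q = ΔU + W = 625 J.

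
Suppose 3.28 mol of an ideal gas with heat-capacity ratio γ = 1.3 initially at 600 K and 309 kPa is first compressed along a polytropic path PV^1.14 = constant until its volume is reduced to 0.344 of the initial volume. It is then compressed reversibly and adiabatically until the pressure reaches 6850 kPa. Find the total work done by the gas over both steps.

-53300 J

V₁ = nRT₁/P₁ = 3.28×8.314×600/309 = 53.0 L.
Step 1 — Polytropic n=1.14: T₂ = T₁(V₁/V₂)^(n−1) = 600×(2.91)^0.14 = 697 K; P₂ = P₁(V₁/V₂)^n = 1040 kPa.
W = (P₁V₁−P₂V₂)/(n−1) = (309×53.0−1040×18.2)/0.14 = -18800 J.
ΔU = nCvΔT = 3.28×27.7×(697−600) = 8790 J.
Q = ΔU + W = -10000 J.
State after step 1: P = 1040 kPa, V = 18.2 L, T = 697 K.
Step 2 — Adiabatic: T₂/T₁ = (P₂/P₁)^((γ−1)/γ) ⇒ T₂ = 697×(6.57)^0.231 = 1080 K; V₂ = 4.28 L.
ΔU = nCvΔT = 3.28×27.7×(1080−697) = 34400 J.
Q = 0 for an adiabatic process, so W = −ΔU = -34400 J.
Net over both steps: W = -53300 J, Q = -10000 J, ΔU = 43200 J.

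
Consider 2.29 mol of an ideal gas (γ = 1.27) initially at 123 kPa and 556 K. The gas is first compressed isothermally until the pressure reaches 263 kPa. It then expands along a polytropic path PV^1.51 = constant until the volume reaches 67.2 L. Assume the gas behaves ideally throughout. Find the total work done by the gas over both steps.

-3270 J

V₁ = nRT₁/P₁ = 2.29×8.314×556/123 = 86.1 L.
Step 1 — Isothermal: T stays 556 K; PV = const ⇒ V₂ = 40.2 L, P₂ = 263 kPa.
ΔU = 0 (ideal gas, T constant).
W = nRT ln(V₂/V₁) = 2.29×8.314×556×ln(0.468) = -8040 J.
Q = ΔU + W = -8040 J.
State after step 1: P = 263 kPa, V = 40.2 L, T = 556 K.
Step 2 — Polytropic n=1.51: T₂ = T₁(V₁/V₂)^(n−1) = 556×(0.599)^0.51 = 428 K; P₂ = P₁(V₁/V₂)^n = 121 kPa.
W = (P₁V₁−P₂V₂)/(n−1) = (263×40.2−121×67.2)/0.51 = 4770 J.
ΔU = nCvΔT = 2.29×30.8×(428−556) = -9020 J.
Q = ΔU + W = -4240 J.
Net over both steps: W = -3270 J, Q = -12300 J, ΔU = -9020 J.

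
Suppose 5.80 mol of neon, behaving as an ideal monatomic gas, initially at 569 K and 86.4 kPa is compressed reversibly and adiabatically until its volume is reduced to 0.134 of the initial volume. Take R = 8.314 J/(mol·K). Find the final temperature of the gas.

V₁ = nRT₁/P₁ = 5.80×8.314×569/86.4 = 318 L.
Adiabatic: TV^(γ−1) = const ⇒ T₂ = 569×(7.46)^0.667 = 2170 K; PV^γ = const ⇒ P₂ = 2460 kPa.

2170 K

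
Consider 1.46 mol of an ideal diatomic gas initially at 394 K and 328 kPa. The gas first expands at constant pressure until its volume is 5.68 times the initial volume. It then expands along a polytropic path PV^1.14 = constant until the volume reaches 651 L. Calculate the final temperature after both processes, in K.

V₁ = nRT₁/P₁ = 1.46×8.314×394/328 = 14.6 L.
Step 1 — Isobaric: P stays 328 kPa; V/T = const ⇒ T₂ = 2240 K, V₂ = 82.8 L.
W = PΔV = 328×(82.8−14.6) kPa·L = 22400 J.
ΔU = nCvΔT = 1.46×20.8×(2240−394) = 56000 J.
Q = ΔU + W = nCpΔT = 78300 J.
State after step 1: P = 328 kPa, V = 82.8 L, T = 2240 K.
Step 2 — Polytropic n=1.14: T₂ = T₁(V₁/V₂)^(n−1) = 2240×(0.127)^0.14 = 1680 K; P₂ = P₁(V₁/V₂)^n = 31.3 kPa.
W = (P₁V₁−P₂V₂)/(n−1) = (328×82.8−31.3×651)/0.14 = 48700 J.
ΔU = nCvΔT = 1.46×20.8×(1680−2240) = -17000 J.
Q = ΔU + W = 31600 J.
Net over both steps: W = 71000 J, Q = 110000 J, ΔU = 38900 J.

1680 K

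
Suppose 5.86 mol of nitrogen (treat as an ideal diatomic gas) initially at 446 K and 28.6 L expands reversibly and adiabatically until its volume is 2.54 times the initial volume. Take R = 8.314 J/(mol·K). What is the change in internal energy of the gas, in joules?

-16900 J

P₁ = nRT₁/V₁ = 5.86×8.314×446/28.6 = 760 kPa.
Adiabatic: TV^(γ−1) = const ⇒ T₂ = 446×(0.394)^0.400 = 307 K; PV^γ = const ⇒ P₂ = 206 kPa.
For an ideal gas ΔU = nCvΔT with Cv = (5/2)R = 20.8 J/(mol·K).
ΔU = 5.86×20.8×(307−446) = -16900 J.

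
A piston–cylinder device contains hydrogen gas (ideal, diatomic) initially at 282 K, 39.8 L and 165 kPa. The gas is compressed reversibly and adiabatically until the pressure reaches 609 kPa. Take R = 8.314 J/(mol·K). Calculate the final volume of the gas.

Adiabatic: T₂/T₁ = (P₂/P₁)^((γ−1)/γ) ⇒ T₂ = 282×(3.69)^0.286 = 410 K; V₂ = 15.7 L.

15.7 L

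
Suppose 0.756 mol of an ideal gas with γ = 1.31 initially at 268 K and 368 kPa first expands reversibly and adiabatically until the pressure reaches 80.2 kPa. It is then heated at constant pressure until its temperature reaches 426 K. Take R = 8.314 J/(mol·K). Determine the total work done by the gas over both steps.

V₁ = nRT₁/P₁ = 0.756×8.314×268/368 = 4.58 L.
Step 1 — Adiabatic: T₂/T₁ = (P₂/P₁)^((γ−1)/γ) ⇒ T₂ = 268×(0.218)^0.237 = 187 K; V₂ = 14.6 L.
ΔU = nCvΔT = 0.756×26.8×(187−268) = -1640 J.
Q = 0 for an adiabatic process, so W = −ΔU = 1640 J.
State after step 1: P = 80.2 kPa, V = 14.6 L, T = 187 K.
Step 2 — Isobaric: P stays 80.2 kPa; V/T = const ⇒ T₂ = 426 K, V₂ = 33.4 L.
W = PΔV = 80.2×(33.4−14.6) kPa·L = 1500 J.
ΔU = nCvΔT = 0.756×26.8×(426−187) = 4850 J.
Q = ΔU + W = nCpΔT = 6350 J.
Net over both steps: W = 3150 J, Q = 6350 J, ΔU = 3200 J.

3150 J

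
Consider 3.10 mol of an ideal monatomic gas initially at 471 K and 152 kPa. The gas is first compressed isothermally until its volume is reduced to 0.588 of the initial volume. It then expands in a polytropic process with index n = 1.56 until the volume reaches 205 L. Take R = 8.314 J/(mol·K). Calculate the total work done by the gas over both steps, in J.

5730 J

V₁ = nRT₁/P₁ = 3.10×8.314×471/152 = 79.9 L.
Step 1 — Isothermal: T stays 471 K; PV = const ⇒ V₂ = 47.0 L, P₂ = 259 kPa.
ΔU = 0 (ideal gas, T constant).
W = nRT ln(V₂/V₁) = 3.10×8.314×471×ln(0.588) = -6450 J.
Q = ΔU + W = -6450 J.
State after step 1: P = 259 kPa, V = 47.0 L, T = 471 K.
Step 2 — Polytropic n=1.56: T₂ = T₁(V₁/V₂)^(n−1) = 471×(0.229)^0.56 = 206 K; P₂ = P₁(V₁/V₂)^n = 25.9 kPa.
W = (P₁V₁−P₂V₂)/(n−1) = (259×47.0−25.9×205)/0.56 = 12200 J.
ΔU = nCvΔT = 3.10×12.5×(206−471) = -10200 J.
Q = ΔU + W = 1950 J.
Net over both steps: W = 5730 J, Q = -4500 J, ΔU = -10200 J.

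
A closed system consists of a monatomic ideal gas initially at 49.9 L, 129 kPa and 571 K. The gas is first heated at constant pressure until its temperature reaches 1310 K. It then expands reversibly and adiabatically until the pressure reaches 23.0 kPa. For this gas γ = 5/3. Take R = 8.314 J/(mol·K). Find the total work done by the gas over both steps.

19400 J

n = P₁V₁/(RT₁) = 129×49.9/(8.314×571) = 1.36 mol.
Step 1 — Isobaric: P stays 129 kPa; V/T = const ⇒ T₂ = 1310 K, V₂ = 114 L.
W = PΔV = 129×(114−49.9) kPa·L = 8330 J.
ΔU = nCvΔT = 1.36×12.5×(1310−571) = 12500 J.
Q = ΔU + W = nCpΔT = 20800 J.
State after step 1: P = 129 kPa, V = 114 L, T = 1310 K.
Step 2 — Adiabatic: T₂/T₁ = (P₂/P₁)^((γ−1)/γ) ⇒ T₂ = 1310×(0.178)^0.400 = 657 K; V₂ = 322 L.
ΔU = nCvΔT = 1.36×12.5×(657−1310) = -11000 J.
Q = 0 for an adiabatic process, so W = −ΔU = 11000 J.
Net over both steps: W = 19400 J, Q = 20800 J, ΔU = 1460 J.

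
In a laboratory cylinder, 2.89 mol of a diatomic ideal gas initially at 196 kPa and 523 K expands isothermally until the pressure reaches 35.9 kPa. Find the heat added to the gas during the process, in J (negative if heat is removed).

21300 J

V₁ = nRT₁/P₁ = 2.89×8.314×523/196 = 64.1 L.
Isothermal: T stays 523 K; PV = const ⇒ V₂ = 350 L, P₂ = 35.9 kPa.
ΔU = 0 (ideal gas, T constant).
W = nRT ln(V₂/V₁) = 2.89×8.314×523×ln(5.46) = 21300 J.
Q = ΔU + W = 21300 J.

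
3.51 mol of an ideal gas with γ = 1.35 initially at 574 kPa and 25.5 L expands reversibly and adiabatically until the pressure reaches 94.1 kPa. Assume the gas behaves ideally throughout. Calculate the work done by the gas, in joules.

15700 J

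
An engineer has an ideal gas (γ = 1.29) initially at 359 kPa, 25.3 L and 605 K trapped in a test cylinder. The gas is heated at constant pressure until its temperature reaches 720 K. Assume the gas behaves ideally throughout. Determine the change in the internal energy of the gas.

n = P₁V₁/(RT₁) = 359×25.3/(8.314×605) = 1.81 mol.
Isobaric: P stays 359 kPa; V/T = const ⇒ T₂ = 720 K, V₂ = 30.1 L.
For an ideal gas ΔU = nCvΔT with Cv = R/(γ−1) = 28.7 J/(mol·K).
ΔU = 1.81×28.7×(720−605) = 5950 J.

5950 J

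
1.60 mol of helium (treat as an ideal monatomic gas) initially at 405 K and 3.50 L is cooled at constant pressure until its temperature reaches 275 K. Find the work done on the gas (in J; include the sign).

1730 J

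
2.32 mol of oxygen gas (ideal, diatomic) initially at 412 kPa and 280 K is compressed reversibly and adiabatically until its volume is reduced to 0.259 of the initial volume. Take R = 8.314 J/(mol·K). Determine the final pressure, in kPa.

2730 kPa

V₁ = nRT₁/P₁ = 2.32×8.314×280/412 = 13.1 L.
Adiabatic: TV^(γ−1) = const ⇒ T₂ = 280×(3.86)^0.400 = 481 K; PV^γ = const ⇒ P₂ = 2730 kPa.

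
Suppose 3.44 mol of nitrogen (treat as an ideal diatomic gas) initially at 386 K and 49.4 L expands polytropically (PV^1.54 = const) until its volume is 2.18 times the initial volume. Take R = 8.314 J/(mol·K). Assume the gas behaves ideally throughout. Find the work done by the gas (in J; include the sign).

7020 J

P₁ = nRT₁/V₁ = 3.44×8.314×386/49.4 = 223 kPa.
Polytropic n=1.54: T₂ = T₁(V₁/V₂)^(n−1) = 386×(0.459)^0.54 = 253 K; P₂ = P₁(V₁/V₂)^n = 67.3 kPa.
W = (P₁V₁−P₂V₂)/(n−1) = (223×49.4−67.3×108)/0.54 = 7020 J.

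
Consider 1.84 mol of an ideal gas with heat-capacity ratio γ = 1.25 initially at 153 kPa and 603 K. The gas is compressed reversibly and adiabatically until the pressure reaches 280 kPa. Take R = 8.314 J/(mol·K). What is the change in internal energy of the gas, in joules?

4740 J

V₁ = nRT₁/P₁ = 1.84×8.314×603/153 = 60.3 L.
Adiabatic: T₂/T₁ = (P₂/P₁)^((γ−1)/γ) ⇒ T₂ = 603×(1.83)^0.200 = 680 K; V₂ = 37.2 L.
For an ideal gas ΔU = nCvΔT with Cv = R/(γ−1) = 33.3 J/(mol·K).
ΔU = 1.84×33.3×(680−603) = 4740 J.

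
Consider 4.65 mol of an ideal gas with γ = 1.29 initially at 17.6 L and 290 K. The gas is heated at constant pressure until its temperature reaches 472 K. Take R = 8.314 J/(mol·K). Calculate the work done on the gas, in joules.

-7040 J

P₁ = nRT₁/V₁ = 4.65×8.314×290/17.6 = 637 kPa.
Isobaric: P stays 637 kPa; V/T = const ⇒ T₂ = 472 K, V₂ = 28.6 L.
W = PΔV = 637×(28.6−17.6) kPa·L = 7040 J.
Work done on the gas = −W_by = -7040 J.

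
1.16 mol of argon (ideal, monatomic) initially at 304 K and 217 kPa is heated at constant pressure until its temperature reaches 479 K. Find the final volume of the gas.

V₁ = nRT₁/P₁ = 1.16×8.314×304/217 = 13.5 L.
Isobaric: P stays 217 kPa; V/T = const ⇒ T₂ = 479 K, V₂ = 21.3 L.

21.3 L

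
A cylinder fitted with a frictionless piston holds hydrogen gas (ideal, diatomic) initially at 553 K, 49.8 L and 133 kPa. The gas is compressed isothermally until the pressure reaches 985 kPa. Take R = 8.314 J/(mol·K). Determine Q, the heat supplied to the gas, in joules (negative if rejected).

n = P₁V₁/(RT₁) = 133×49.8/(8.314×553) = 1.44 mol.
Isothermal: T stays 553 K; PV = const ⇒ V₂ = 6.72 L, P₂ = 985 kPa.
ΔU = 0 (ideal gas, T constant).
W = nRT ln(V₂/V₁) = 1.44×8.314×553×ln(0.135) = -13300 J.
Q = ΔU + W = -13300 J.

-13300 J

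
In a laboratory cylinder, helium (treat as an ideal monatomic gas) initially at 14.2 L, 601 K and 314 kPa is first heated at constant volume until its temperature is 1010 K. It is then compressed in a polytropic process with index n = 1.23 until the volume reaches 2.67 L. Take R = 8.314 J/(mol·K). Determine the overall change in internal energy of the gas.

9820 J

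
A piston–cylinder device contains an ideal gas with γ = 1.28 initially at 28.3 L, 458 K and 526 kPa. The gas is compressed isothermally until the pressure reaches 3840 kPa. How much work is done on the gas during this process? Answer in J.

n = P₁V₁/(RT₁) = 526×28.3/(8.314×458) = 3.91 mol.
Isothermal: T stays 458 K; PV = const ⇒ V₂ = 3.88 L, P₂ = 3840 kPa.
W = nRT ln(V₂/V₁) = 3.91×8.314×458×ln(0.137) = -29600 J.
Work done on the gas = −W_by = 29600 J.

29600 J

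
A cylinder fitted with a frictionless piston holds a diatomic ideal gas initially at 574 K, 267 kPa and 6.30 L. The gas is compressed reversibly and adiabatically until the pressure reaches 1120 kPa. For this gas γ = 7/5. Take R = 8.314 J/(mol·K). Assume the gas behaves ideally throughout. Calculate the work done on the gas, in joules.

n = P₁V₁/(RT₁) = 267×6.30/(8.314×574) = 0.352 mol.
Adiabatic: T₂/T₁ = (P₂/P₁)^((γ−1)/γ) ⇒ T₂ = 574×(4.19)^0.286 = 865 K; V₂ = 2.26 L.
ΔU = nCvΔT = 0.352×20.8×(865−574) = 2130 J.
Q = 0 for an adiabatic process, so W = −ΔU = -2130 J.
Work done on the gas = −W_by = 2130 J.

2130 J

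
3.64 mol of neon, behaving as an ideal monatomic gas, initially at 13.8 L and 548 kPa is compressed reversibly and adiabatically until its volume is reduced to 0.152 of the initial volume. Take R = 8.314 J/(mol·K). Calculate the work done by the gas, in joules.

-28500 J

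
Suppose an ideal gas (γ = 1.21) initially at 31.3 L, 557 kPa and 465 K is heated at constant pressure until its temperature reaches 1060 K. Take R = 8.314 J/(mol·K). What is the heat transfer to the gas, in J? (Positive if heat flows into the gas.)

129000 J

n = P₁V₁/(RT₁) = 557×31.3/(8.314×465) = 4.51 mol.
Isobaric: P stays 557 kPa; V/T = const ⇒ T₂ = 1060 K, V₂ = 71.4 L.
W = PΔV = 557×(71.4−31.3) kPa·L = 22300 J.
ΔU = nCvΔT = 4.51×39.6×(1060−465) = 106000 J.
Q = ΔU + W = nCpΔT = 129000 J.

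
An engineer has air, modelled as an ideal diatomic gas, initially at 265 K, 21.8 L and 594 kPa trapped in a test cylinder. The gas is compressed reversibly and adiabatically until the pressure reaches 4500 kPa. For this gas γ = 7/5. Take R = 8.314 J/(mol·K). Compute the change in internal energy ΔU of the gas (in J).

n = P₁V₁/(RT₁) = 594×21.8/(8.314×265) = 5.88 mol.
Adiabatic: T₂/T₁ = (P₂/P₁)^((γ−1)/γ) ⇒ T₂ = 265×(7.58)^0.286 = 473 K; V₂ = 5.13 L.
For an ideal gas ΔU = nCvΔT with Cv = (5/2)R = 20.8 J/(mol·K).
ΔU = 5.88×20.8×(473−265) = 25400 J.

25400 J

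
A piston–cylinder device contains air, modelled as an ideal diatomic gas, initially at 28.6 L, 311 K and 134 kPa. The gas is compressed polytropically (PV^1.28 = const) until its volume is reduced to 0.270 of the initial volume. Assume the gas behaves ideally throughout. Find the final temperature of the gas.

Polytropic n=1.28: T₂ = T₁(V₁/V₂)^(n−1) = 311×(3.70)^0.28 = 449 K; P₂ = P₁(V₁/V₂)^n = 716 kPa.

449 K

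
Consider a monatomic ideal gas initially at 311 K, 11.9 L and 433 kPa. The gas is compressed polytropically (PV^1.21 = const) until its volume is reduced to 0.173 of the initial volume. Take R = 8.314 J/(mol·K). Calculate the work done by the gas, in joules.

-10900 J

n = P₁V₁/(RT₁) = 433×11.9/(8.314×311) = 1.99 mol.
Polytropic n=1.21: T₂ = T₁(V₁/V₂)^(n−1) = 311×(5.78)^0.21 = 450 K; P₂ = P₁(V₁/V₂)^n = 3620 kPa.
W = (P₁V₁−P₂V₂)/(n−1) = (433×11.9−3620×2.06)/0.21 = -10900 J.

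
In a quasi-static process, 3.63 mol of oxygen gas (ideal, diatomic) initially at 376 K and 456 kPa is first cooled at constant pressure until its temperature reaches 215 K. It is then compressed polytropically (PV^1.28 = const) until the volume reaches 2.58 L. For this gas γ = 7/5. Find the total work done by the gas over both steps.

-19100 J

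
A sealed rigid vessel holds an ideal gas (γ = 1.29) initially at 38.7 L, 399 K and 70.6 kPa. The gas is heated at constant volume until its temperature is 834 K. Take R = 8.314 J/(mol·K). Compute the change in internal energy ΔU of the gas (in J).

n = P₁V₁/(RT₁) = 70.6×38.7/(8.314×399) = 0.824 mol.
Isochoric: V stays 38.7 L; P/T = const ⇒ T₂ = 834 K, P₂ = 148 kPa.
For an ideal gas ΔU = nCvΔT with Cv = R/(γ−1) = 28.7 J/(mol·K).
ΔU = 0.824×28.7×(834−399) = 10300 J.

10300 J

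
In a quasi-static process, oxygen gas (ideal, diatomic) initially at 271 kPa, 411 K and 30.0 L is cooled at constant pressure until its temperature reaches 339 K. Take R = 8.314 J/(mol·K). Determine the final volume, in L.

Isobaric: P stays 271 kPa; V/T = const ⇒ T₂ = 339 K, V₂ = 24.7 L.

24.7 L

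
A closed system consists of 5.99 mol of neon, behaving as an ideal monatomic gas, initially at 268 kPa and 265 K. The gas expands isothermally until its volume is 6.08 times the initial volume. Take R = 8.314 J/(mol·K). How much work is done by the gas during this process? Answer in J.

23800 J

V₁ = nRT₁/P₁ = 5.99×8.314×265/268 = 49.2 L.
Isothermal: T stays 265 K; PV = const ⇒ V₂ = 299 L, P₂ = 44.1 kPa.
W = nRT ln(V₂/V₁) = 5.99×8.314×265×ln(6.08) = 23800 J.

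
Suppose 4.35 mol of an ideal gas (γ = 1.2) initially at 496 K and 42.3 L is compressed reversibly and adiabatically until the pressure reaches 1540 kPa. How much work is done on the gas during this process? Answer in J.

P₁ = nRT₁/V₁ = 4.35×8.314×496/42.3 = 424 kPa.
Adiabatic: T₂/T₁ = (P₂/P₁)^((γ−1)/γ) ⇒ T₂ = 496×(3.63)^0.167 = 615 K; V₂ = 14.4 L.
ΔU = nCvΔT = 4.35×41.6×(615−496) = 21500 J.
Q = 0 for an adiabatic process, so W = −ΔU = -21500 J.
Work done on the gas = −W_by = 21500 J.

21500 J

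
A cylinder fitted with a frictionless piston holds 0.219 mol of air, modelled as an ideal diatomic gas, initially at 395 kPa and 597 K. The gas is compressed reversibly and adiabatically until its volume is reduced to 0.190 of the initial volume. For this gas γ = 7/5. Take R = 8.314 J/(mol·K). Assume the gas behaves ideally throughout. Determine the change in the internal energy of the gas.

2560 J

V₁ = nRT₁/P₁ = 0.219×8.314×597/395 = 2.75 L.
Adiabatic: TV^(γ−1) = const ⇒ T₂ = 597×(5.26)^0.400 = 1160 K; PV^γ = const ⇒ P₂ = 4040 kPa.
For an ideal gas ΔU = nCvΔT with Cv = (5/2)R = 20.8 J/(mol·K).
ΔU = 0.219×20.8×(1160−597) = 2560 J.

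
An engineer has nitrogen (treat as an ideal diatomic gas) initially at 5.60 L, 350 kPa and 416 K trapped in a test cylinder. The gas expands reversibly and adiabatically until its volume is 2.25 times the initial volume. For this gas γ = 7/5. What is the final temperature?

Adiabatic: TV^(γ−1) = const ⇒ T₂ = 416×(0.444)^0.400 = 301 K; PV^γ = const ⇒ P₂ = 112 kPa.

301 K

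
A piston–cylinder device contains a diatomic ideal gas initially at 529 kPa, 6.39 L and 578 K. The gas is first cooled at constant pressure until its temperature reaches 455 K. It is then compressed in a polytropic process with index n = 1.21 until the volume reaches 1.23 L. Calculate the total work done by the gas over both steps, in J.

-5080 J

n = P₁V₁/(RT₁) = 529×6.39/(8.314×578) = 0.703 mol.
Step 1 — Isobaric: P stays 529 kPa; V/T = const ⇒ T₂ = 455 K, V₂ = 5.03 L.
W = PΔV = 529×(5.03−6.39) kPa·L = -719 J.
ΔU = nCvΔT = 0.703×20.8×(455−578) = -1800 J.
Q = ΔU + W = nCpΔT = -2520 J.
State after step 1: P = 529 kPa, V = 5.03 L, T = 455 K.
Step 2 — Polytropic n=1.21: T₂ = T₁(V₁/V₂)^(n−1) = 455×(4.09)^0.21 = 612 K; P₂ = P₁(V₁/V₂)^n = 2910 kPa.
W = (P₁V₁−P₂V₂)/(n−1) = (529×5.03−2910×1.23)/0.21 = -4360 J.
ΔU = nCvΔT = 0.703×20.8×(612−455) = 2290 J.
Q = ΔU + W = -2070 J.
Net over both steps: W = -5080 J, Q = -4590 J, ΔU = 491 J.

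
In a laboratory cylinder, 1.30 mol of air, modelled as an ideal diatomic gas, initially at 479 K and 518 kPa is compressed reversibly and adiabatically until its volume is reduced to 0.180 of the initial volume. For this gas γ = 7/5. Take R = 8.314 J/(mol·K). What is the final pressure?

V₁ = nRT₁/P₁ = 1.30×8.314×479/518 = 9.99 L.
Adiabatic: TV^(γ−1) = const ⇒ T₂ = 479×(5.56)^0.400 = 951 K; PV^γ = const ⇒ P₂ = 5710 kPa.

5710 kPa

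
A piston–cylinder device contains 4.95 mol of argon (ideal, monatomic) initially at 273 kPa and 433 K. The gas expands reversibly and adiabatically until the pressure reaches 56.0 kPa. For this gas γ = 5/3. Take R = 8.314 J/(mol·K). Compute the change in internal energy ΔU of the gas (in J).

V₁ = nRT₁/P₁ = 4.95×8.314×433/273 = 65.3 L.
Adiabatic: T₂/T₁ = (P₂/P₁)^((γ−1)/γ) ⇒ T₂ = 433×(0.205)^0.400 = 230 K; V₂ = 169 L.
For an ideal gas ΔU = nCvΔT with Cv = (3/2)R = 12.5 J/(mol·K).
ΔU = 4.95×12.5×(230−433) = -12500 J.

-12500 J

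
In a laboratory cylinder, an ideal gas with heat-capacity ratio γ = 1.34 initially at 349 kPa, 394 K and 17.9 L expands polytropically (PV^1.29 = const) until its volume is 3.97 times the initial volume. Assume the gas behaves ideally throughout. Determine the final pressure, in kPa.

58.9 kPa

Polytropic n=1.29: T₂ = T₁(V₁/V₂)^(n−1) = 394×(0.252)^0.29 = 264 K; P₂ = P₁(V₁/V₂)^n = 58.9 kPa.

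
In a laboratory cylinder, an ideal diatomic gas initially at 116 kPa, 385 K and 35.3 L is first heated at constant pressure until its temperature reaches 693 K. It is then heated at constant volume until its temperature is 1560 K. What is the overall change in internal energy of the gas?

n = P₁V₁/(RT₁) = 116×35.3/(8.314×385) = 1.28 mol.
Step 1 — Isobaric: P stays 116 kPa; V/T = const ⇒ T₂ = 693 K, V₂ = 63.5 L.
W = PΔV = 116×(63.5−35.3) kPa·L = 3280 J.
ΔU = nCvΔT = 1.28×20.8×(693−385) = 8190 J.
Q = ΔU + W = nCpΔT = 11500 J.
State after step 1: P = 116 kPa, V = 63.5 L, T = 693 K.
Step 2 — Isochoric: V stays 63.5 L; P/T = const ⇒ T₂ = 1560 K, P₂ = 261 kPa.
W = 0 (no volume change).
ΔU = nCvΔT = 1.28×20.8×(1560−693) = 23100 J.
Q = ΔU = 23100 J.
Net over both steps: W = 3280 J, Q = 34500 J, ΔU = 31200 J.

31200 J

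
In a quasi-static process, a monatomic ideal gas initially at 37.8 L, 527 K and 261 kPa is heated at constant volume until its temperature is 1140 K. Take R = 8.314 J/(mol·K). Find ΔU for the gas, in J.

n = P₁V₁/(RT₁) = 261×37.8/(8.314×527) = 2.25 mol.
Isochoric: V stays 37.8 L; P/T = const ⇒ T₂ = 1140 K, P₂ = 565 kPa.
For an ideal gas ΔU = nCvΔT with Cv = (3/2)R = 12.5 J/(mol·K).
ΔU = 2.25×12.5×(1140−527) = 17200 J.

17200 J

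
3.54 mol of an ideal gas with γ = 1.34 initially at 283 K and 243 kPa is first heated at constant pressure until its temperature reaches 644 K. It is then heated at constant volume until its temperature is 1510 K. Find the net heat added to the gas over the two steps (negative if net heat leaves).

117000 J

V₁ = nRT₁/P₁ = 3.54×8.314×283/243 = 34.3 L.
Step 1 — Isobaric: P stays 243 kPa; V/T = const ⇒ T₂ = 644 K, V₂ = 78.0 L.
W = PΔV = 243×(78.0−34.3) kPa·L = 10600 J.
ΔU = nCvΔT = 3.54×24.5×(644−283) = 31200 J.
Q = ΔU + W = nCpΔT = 41900 J.
State after step 1: P = 243 kPa, V = 78.0 L, T = 644 K.
Step 2 — Isochoric: V stays 78.0 L; P/T = const ⇒ T₂ = 1510 K, P₂ = 570 kPa.
W = 0 (no volume change).
ΔU = nCvΔT = 3.54×24.5×(1510−644) = 75000 J.
Q = ΔU = 75000 J.
Net over both steps: W = 10600 J, Q = 117000 J, ΔU = 106000 J.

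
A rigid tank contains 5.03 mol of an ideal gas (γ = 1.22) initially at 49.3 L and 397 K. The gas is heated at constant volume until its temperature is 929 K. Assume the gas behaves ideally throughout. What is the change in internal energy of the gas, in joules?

P₁ = nRT₁/V₁ = 5.03×8.314×397/49.3 = 337 kPa.
Isochoric: V stays 49.3 L; P/T = const ⇒ T₂ = 929 K, P₂ = 788 kPa.
For an ideal gas ΔU = nCvΔT with Cv = R/(γ−1) = 37.8 J/(mol·K).
ΔU = 5.03×37.8×(929−397) = 101000 J.

101000 J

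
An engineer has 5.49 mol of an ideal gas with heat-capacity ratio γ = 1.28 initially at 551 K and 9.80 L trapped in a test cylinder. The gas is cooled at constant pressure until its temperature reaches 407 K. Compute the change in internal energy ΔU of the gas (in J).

P₁ = nRT₁/V₁ = 5.49×8.314×551/9.80 = 2570 kPa.
Isobaric: P stays 2570 kPa; V/T = const ⇒ T₂ = 407 K, V₂ = 7.24 L.
For an ideal gas ΔU = nCvΔT with Cv = R/(γ−1) = 29.7 J/(mol·K).
ΔU = 5.49×29.7×(407−551) = -23500 J.

-23500 J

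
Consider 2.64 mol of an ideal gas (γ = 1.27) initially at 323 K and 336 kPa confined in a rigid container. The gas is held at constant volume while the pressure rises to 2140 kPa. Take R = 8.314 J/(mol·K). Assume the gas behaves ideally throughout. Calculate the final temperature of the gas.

2060 K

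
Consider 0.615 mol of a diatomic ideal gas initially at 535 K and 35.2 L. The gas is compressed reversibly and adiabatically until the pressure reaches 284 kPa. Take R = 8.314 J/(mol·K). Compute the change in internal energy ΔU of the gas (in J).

3060 J

P₁ = nRT₁/V₁ = 0.615×8.314×535/35.2 = 77.7 kPa.
Adiabatic: T₂/T₁ = (P₂/P₁)^((γ−1)/γ) ⇒ T₂ = 535×(3.65)^0.286 = 775 K; V₂ = 13.9 L.
For an ideal gas ΔU = nCvΔT with Cv = (5/2)R = 20.8 J/(mol·K).
ΔU = 0.615×20.8×(775−535) = 3060 J.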